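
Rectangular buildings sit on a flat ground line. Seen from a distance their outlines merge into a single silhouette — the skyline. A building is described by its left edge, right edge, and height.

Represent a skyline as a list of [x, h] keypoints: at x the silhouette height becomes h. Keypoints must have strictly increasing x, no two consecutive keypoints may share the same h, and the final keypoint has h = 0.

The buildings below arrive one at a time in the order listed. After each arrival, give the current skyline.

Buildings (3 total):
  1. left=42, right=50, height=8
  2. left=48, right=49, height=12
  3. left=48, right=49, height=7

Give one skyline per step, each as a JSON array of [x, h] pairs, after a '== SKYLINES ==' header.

== SKYLINES ==
[[42,8],[50,0]]
[[42,8],[48,12],[49,8],[50,0]]
[[42,8],[48,12],[49,8],[50,0]]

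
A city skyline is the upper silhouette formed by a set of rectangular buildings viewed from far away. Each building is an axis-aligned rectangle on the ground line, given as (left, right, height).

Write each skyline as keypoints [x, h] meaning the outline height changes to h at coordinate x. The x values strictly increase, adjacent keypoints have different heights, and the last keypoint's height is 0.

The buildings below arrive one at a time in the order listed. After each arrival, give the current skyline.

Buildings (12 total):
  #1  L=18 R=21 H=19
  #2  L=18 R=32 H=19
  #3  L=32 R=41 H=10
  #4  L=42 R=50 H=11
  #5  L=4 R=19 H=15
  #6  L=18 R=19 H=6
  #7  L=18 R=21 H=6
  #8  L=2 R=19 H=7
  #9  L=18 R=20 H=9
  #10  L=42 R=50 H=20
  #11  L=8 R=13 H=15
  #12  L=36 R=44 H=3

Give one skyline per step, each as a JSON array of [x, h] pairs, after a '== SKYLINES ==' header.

== SKYLINES ==
[[18,19],[21,0]]
[[18,19],[32,0]]
[[18,19],[32,10],[41,0]]
[[18,19],[32,10],[41,0],[42,11],[50,0]]
[[4,15],[18,19],[32,10],[41,0],[42,11],[50,0]]
[[4,15],[18,19],[32,10],[41,0],[42,11],[50,0]]
[[4,15],[18,19],[32,10],[41,0],[42,11],[50,0]]
[[2,7],[4,15],[18,19],[32,10],[41,0],[42,11],[50,0]]
[[2,7],[4,15],[18,19],[32,10],[41,0],[42,11],[50,0]]
[[2,7],[4,15],[18,19],[32,10],[41,0],[42,20],[50,0]]
[[2,7],[4,15],[18,19],[32,10],[41,0],[42,20],[50,0]]
[[2,7],[4,15],[18,19],[32,10],[41,3],[42,20],[50,0]]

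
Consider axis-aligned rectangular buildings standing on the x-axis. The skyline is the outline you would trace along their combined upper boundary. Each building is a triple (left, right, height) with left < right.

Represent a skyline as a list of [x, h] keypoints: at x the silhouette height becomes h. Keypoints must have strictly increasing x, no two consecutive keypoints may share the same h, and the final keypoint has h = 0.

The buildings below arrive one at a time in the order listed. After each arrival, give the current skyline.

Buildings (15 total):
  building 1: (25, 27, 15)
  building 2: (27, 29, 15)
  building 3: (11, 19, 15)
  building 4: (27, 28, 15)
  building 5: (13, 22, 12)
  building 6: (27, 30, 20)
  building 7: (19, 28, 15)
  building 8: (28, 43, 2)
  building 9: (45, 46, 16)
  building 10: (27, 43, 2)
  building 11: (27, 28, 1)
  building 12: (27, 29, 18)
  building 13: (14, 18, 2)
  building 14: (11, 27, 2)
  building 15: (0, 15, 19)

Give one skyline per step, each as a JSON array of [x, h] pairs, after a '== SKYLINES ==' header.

== SKYLINES ==
[[25,15],[27,0]]
[[25,15],[29,0]]
[[11,15],[19,0],[25,15],[29,0]]
[[11,15],[19,0],[25,15],[29,0]]
[[11,15],[19,12],[22,0],[25,15],[29,0]]
[[11,15],[19,12],[22,0],[25,15],[27,20],[30,0]]
[[11,15],[27,20],[30,0]]
[[11,15],[27,20],[30,2],[43,0]]
[[11,15],[27,20],[30,2],[43,0],[45,16],[46,0]]
[[11,15],[27,20],[30,2],[43,0],[45,16],[46,0]]
[[11,15],[27,20],[30,2],[43,0],[45,16],[46,0]]
[[11,15],[27,20],[30,2],[43,0],[45,16],[46,0]]
[[11,15],[27,20],[30,2],[43,0],[45,16],[46,0]]
[[11,15],[27,20],[30,2],[43,0],[45,16],[46,0]]
[[0,19],[15,15],[27,20],[30,2],[43,0],[45,16],[46,0]]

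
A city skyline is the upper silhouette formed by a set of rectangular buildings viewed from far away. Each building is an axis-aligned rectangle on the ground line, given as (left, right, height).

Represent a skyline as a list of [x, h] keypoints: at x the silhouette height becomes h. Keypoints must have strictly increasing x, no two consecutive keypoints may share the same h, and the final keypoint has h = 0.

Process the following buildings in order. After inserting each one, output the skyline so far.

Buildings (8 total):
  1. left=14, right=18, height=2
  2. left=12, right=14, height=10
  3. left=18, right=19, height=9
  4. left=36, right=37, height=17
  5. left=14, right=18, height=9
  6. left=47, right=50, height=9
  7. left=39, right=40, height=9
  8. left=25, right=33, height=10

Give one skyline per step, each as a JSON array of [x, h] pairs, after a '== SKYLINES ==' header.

== SKYLINES ==
[[14,2],[18,0]]
[[12,10],[14,2],[18,0]]
[[12,10],[14,2],[18,9],[19,0]]
[[12,10],[14,2],[18,9],[19,0],[36,17],[37,0]]
[[12,10],[14,9],[19,0],[36,17],[37,0]]
[[12,10],[14,9],[19,0],[36,17],[37,0],[47,9],[50,0]]
[[12,10],[14,9],[19,0],[36,17],[37,0],[39,9],[40,0],[47,9],[50,0]]
[[12,10],[14,9],[19,0],[25,10],[33,0],[36,17],[37,0],[39,9],[40,0],[47,9],[50,0]]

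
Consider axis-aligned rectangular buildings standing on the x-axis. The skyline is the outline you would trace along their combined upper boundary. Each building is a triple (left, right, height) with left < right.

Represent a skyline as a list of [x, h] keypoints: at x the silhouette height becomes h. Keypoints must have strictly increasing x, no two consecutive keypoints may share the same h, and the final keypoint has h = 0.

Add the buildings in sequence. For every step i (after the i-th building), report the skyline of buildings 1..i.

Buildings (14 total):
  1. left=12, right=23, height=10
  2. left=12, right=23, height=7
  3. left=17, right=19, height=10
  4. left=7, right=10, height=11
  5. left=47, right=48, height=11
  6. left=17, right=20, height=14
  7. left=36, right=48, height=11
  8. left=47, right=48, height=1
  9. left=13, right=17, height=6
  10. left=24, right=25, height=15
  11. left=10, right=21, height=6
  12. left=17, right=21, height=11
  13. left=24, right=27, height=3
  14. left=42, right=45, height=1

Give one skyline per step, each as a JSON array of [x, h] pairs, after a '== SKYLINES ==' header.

== SKYLINES ==
[[12,10],[23,0]]
[[12,10],[23,0]]
[[12,10],[23,0]]
[[7,11],[10,0],[12,10],[23,0]]
[[7,11],[10,0],[12,10],[23,0],[47,11],[48,0]]
[[7,11],[10,0],[12,10],[17,14],[20,10],[23,0],[47,11],[48,0]]
[[7,11],[10,0],[12,10],[17,14],[20,10],[23,0],[36,11],[48,0]]
[[7,11],[10,0],[12,10],[17,14],[20,10],[23,0],[36,11],[48,0]]
[[7,11],[10,0],[12,10],[17,14],[20,10],[23,0],[36,11],[48,0]]
[[7,11],[10,0],[12,10],[17,14],[20,10],[23,0],[24,15],[25,0],[36,11],[48,0]]
[[7,11],[10,6],[12,10],[17,14],[20,10],[23,0],[24,15],[25,0],[36,11],[48,0]]
[[7,11],[10,6],[12,10],[17,14],[20,11],[21,10],[23,0],[24,15],[25,0],[36,11],[48,0]]
[[7,11],[10,6],[12,10],[17,14],[20,11],[21,10],[23,0],[24,15],[25,3],[27,0],[36,11],[48,0]]
[[7,11],[10,6],[12,10],[17,14],[20,11],[21,10],[23,0],[24,15],[25,3],[27,0],[36,11],[48,0]]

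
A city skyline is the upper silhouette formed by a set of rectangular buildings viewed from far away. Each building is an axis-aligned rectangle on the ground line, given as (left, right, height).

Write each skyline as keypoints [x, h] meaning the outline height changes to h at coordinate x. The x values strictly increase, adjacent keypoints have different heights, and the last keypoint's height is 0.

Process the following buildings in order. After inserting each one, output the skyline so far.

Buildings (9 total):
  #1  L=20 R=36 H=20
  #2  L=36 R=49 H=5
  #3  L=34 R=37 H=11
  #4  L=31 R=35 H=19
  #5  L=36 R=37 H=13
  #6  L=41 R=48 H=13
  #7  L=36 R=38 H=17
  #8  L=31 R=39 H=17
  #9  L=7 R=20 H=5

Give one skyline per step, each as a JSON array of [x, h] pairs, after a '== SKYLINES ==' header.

== SKYLINES ==
[[20,20],[36,0]]
[[20,20],[36,5],[49,0]]
[[20,20],[36,11],[37,5],[49,0]]
[[20,20],[36,11],[37,5],[49,0]]
[[20,20],[36,13],[37,5],[49,0]]
[[20,20],[36,13],[37,5],[41,13],[48,5],[49,0]]
[[20,20],[36,17],[38,5],[41,13],[48,5],[49,0]]
[[20,20],[36,17],[39,5],[41,13],[48,5],[49,0]]
[[7,5],[20,20],[36,17],[39,5],[41,13],[48,5],[49,0]]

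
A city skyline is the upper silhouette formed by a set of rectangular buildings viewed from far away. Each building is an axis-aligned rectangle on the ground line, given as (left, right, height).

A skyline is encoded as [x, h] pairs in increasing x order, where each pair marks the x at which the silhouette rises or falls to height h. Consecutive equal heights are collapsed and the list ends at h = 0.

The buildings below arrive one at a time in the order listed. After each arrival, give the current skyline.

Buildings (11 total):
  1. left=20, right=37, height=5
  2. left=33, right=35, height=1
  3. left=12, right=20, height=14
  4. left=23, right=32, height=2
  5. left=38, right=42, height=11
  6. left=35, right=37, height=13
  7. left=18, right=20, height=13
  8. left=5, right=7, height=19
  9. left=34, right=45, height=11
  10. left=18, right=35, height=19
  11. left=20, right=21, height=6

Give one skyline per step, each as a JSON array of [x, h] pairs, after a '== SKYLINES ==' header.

== SKYLINES ==
[[20,5],[37,0]]
[[20,5],[37,0]]
[[12,14],[20,5],[37,0]]
[[12,14],[20,5],[37,0]]
[[12,14],[20,5],[37,0],[38,11],[42,0]]
[[12,14],[20,5],[35,13],[37,0],[38,11],[42,0]]
[[12,14],[20,5],[35,13],[37,0],[38,11],[42,0]]
[[5,19],[7,0],[12,14],[20,5],[35,13],[37,0],[38,11],[42,0]]
[[5,19],[7,0],[12,14],[20,5],[34,11],[35,13],[37,11],[45,0]]
[[5,19],[7,0],[12,14],[18,19],[35,13],[37,11],[45,0]]
[[5,19],[7,0],[12,14],[18,19],[35,13],[37,11],[45,0]]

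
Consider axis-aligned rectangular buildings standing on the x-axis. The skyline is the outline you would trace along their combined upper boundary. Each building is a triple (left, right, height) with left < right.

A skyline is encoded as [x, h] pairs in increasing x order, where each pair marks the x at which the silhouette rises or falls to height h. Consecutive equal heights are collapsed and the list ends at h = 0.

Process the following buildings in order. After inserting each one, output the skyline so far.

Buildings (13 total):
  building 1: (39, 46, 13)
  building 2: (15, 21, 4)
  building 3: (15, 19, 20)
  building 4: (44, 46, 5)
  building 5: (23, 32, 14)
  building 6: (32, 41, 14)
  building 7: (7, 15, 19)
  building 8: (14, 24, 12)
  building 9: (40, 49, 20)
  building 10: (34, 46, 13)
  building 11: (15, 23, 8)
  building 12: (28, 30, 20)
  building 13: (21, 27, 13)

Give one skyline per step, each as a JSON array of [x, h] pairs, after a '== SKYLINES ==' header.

== SKYLINES ==
[[39,13],[46,0]]
[[15,4],[21,0],[39,13],[46,0]]
[[15,20],[19,4],[21,0],[39,13],[46,0]]
[[15,20],[19,4],[21,0],[39,13],[46,0]]
[[15,20],[19,4],[21,0],[23,14],[32,0],[39,13],[46,0]]
[[15,20],[19,4],[21,0],[23,14],[41,13],[46,0]]
[[7,19],[15,20],[19,4],[21,0],[23,14],[41,13],[46,0]]
[[7,19],[15,20],[19,12],[23,14],[41,13],[46,0]]
[[7,19],[15,20],[19,12],[23,14],[40,20],[49,0]]
[[7,19],[15,20],[19,12],[23,14],[40,20],[49,0]]
[[7,19],[15,20],[19,12],[23,14],[40,20],[49,0]]
[[7,19],[15,20],[19,12],[23,14],[28,20],[30,14],[40,20],[49,0]]
[[7,19],[15,20],[19,12],[21,13],[23,14],[28,20],[30,14],[40,20],[49,0]]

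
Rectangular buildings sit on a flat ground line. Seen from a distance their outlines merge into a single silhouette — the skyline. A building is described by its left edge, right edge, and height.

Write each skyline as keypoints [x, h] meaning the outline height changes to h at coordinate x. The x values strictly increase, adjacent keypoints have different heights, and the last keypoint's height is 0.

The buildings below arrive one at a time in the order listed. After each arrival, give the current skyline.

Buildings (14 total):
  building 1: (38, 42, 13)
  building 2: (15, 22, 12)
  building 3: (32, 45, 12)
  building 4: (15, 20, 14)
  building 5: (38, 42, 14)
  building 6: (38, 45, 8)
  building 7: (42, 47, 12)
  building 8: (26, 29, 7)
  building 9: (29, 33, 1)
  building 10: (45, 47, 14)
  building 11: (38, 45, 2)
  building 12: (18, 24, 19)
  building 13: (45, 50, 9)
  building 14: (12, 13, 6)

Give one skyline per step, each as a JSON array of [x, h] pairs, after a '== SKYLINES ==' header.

== SKYLINES ==
[[38,13],[42,0]]
[[15,12],[22,0],[38,13],[42,0]]
[[15,12],[22,0],[32,12],[38,13],[42,12],[45,0]]
[[15,14],[20,12],[22,0],[32,12],[38,13],[42,12],[45,0]]
[[15,14],[20,12],[22,0],[32,12],[38,14],[42,12],[45,0]]
[[15,14],[20,12],[22,0],[32,12],[38,14],[42,12],[45,0]]
[[15,14],[20,12],[22,0],[32,12],[38,14],[42,12],[47,0]]
[[15,14],[20,12],[22,0],[26,7],[29,0],[32,12],[38,14],[42,12],[47,0]]
[[15,14],[20,12],[22,0],[26,7],[29,1],[32,12],[38,14],[42,12],[47,0]]
[[15,14],[20,12],[22,0],[26,7],[29,1],[32,12],[38,14],[42,12],[45,14],[47,0]]
[[15,14],[20,12],[22,0],[26,7],[29,1],[32,12],[38,14],[42,12],[45,14],[47,0]]
[[15,14],[18,19],[24,0],[26,7],[29,1],[32,12],[38,14],[42,12],[45,14],[47,0]]
[[15,14],[18,19],[24,0],[26,7],[29,1],[32,12],[38,14],[42,12],[45,14],[47,9],[50,0]]
[[12,6],[13,0],[15,14],[18,19],[24,0],[26,7],[29,1],[32,12],[38,14],[42,12],[45,14],[47,9],[50,0]]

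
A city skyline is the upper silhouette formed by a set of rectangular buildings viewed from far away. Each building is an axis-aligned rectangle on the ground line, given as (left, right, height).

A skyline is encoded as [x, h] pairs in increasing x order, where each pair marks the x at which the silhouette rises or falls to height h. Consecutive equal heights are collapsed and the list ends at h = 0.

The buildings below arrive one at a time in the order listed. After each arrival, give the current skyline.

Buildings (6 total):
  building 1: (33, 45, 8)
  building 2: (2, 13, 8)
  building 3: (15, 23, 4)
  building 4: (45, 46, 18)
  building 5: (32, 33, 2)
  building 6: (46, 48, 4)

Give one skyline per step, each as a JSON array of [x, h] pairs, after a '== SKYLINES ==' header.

== SKYLINES ==
[[33,8],[45,0]]
[[2,8],[13,0],[33,8],[45,0]]
[[2,8],[13,0],[15,4],[23,0],[33,8],[45,0]]
[[2,8],[13,0],[15,4],[23,0],[33,8],[45,18],[46,0]]
[[2,8],[13,0],[15,4],[23,0],[32,2],[33,8],[45,18],[46,0]]
[[2,8],[13,0],[15,4],[23,0],[32,2],[33,8],[45,18],[46,4],[48,0]]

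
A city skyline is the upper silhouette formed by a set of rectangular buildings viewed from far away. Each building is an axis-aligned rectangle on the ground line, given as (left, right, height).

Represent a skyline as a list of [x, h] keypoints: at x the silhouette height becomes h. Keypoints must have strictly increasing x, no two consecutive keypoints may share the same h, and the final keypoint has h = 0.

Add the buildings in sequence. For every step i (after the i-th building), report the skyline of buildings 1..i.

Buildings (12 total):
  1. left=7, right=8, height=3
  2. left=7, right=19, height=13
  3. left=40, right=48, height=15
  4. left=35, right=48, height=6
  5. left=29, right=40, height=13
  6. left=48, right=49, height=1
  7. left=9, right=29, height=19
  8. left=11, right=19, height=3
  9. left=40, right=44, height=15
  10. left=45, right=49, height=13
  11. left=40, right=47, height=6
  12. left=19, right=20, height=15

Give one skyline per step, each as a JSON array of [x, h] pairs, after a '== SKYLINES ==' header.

== SKYLINES ==
[[7,3],[8,0]]
[[7,13],[19,0]]
[[7,13],[19,0],[40,15],[48,0]]
[[7,13],[19,0],[35,6],[40,15],[48,0]]
[[7,13],[19,0],[29,13],[40,15],[48,0]]
[[7,13],[19,0],[29,13],[40,15],[48,1],[49,0]]
[[7,13],[9,19],[29,13],[40,15],[48,1],[49,0]]
[[7,13],[9,19],[29,13],[40,15],[48,1],[49,0]]
[[7,13],[9,19],[29,13],[40,15],[48,1],[49,0]]
[[7,13],[9,19],[29,13],[40,15],[48,13],[49,0]]
[[7,13],[9,19],[29,13],[40,15],[48,13],[49,0]]
[[7,13],[9,19],[29,13],[40,15],[48,13],[49,0]]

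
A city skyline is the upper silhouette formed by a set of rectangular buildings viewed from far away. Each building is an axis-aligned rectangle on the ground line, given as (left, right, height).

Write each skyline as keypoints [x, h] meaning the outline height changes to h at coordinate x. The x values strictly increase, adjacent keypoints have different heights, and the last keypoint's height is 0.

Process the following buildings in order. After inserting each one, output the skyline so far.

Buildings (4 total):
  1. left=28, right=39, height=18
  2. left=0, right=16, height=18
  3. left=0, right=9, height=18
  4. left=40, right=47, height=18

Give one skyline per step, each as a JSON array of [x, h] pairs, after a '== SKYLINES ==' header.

== SKYLINES ==
[[28,18],[39,0]]
[[0,18],[16,0],[28,18],[39,0]]
[[0,18],[16,0],[28,18],[39,0]]
[[0,18],[16,0],[28,18],[39,0],[40,18],[47,0]]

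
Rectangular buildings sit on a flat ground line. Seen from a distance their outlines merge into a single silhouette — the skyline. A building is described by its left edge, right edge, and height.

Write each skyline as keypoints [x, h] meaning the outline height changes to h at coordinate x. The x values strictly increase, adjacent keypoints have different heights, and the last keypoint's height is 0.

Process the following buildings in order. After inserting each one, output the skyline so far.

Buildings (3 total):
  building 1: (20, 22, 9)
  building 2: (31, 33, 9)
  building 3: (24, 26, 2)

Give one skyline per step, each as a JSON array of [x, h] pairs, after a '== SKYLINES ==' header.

== SKYLINES ==
[[20,9],[22,0]]
[[20,9],[22,0],[31,9],[33,0]]
[[20,9],[22,0],[24,2],[26,0],[31,9],[33,0]]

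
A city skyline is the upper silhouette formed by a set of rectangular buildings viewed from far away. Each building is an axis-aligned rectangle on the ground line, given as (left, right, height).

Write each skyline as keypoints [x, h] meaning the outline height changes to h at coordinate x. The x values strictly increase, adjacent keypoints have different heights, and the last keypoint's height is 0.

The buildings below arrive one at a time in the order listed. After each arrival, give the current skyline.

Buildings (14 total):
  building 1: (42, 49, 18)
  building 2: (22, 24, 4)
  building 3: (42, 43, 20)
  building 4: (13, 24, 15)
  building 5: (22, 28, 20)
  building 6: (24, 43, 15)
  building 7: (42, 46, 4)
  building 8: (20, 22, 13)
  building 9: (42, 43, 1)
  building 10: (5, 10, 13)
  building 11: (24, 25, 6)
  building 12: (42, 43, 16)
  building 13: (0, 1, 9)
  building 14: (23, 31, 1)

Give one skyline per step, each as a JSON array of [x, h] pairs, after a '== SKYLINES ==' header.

== SKYLINES ==
[[42,18],[49,0]]
[[22,4],[24,0],[42,18],[49,0]]
[[22,4],[24,0],[42,20],[43,18],[49,0]]
[[13,15],[24,0],[42,20],[43,18],[49,0]]
[[13,15],[22,20],[28,0],[42,20],[43,18],[49,0]]
[[13,15],[22,20],[28,15],[42,20],[43,18],[49,0]]
[[13,15],[22,20],[28,15],[42,20],[43,18],[49,0]]
[[13,15],[22,20],[28,15],[42,20],[43,18],[49,0]]
[[13,15],[22,20],[28,15],[42,20],[43,18],[49,0]]
[[5,13],[10,0],[13,15],[22,20],[28,15],[42,20],[43,18],[49,0]]
[[5,13],[10,0],[13,15],[22,20],[28,15],[42,20],[43,18],[49,0]]
[[5,13],[10,0],[13,15],[22,20],[28,15],[42,20],[43,18],[49,0]]
[[0,9],[1,0],[5,13],[10,0],[13,15],[22,20],[28,15],[42,20],[43,18],[49,0]]
[[0,9],[1,0],[5,13],[10,0],[13,15],[22,20],[28,15],[42,20],[43,18],[49,0]]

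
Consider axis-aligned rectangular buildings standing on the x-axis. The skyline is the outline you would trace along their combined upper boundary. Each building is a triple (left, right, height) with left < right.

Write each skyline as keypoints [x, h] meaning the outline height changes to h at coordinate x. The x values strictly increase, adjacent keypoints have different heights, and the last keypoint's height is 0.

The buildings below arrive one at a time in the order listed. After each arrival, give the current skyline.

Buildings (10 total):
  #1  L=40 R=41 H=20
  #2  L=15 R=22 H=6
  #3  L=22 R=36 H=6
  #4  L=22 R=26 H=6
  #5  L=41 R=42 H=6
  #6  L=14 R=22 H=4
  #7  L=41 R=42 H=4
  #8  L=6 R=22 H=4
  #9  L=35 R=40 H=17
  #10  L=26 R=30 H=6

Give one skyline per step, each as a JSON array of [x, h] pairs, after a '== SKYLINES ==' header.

== SKYLINES ==
[[40,20],[41,0]]
[[15,6],[22,0],[40,20],[41,0]]
[[15,6],[36,0],[40,20],[41,0]]
[[15,6],[36,0],[40,20],[41,0]]
[[15,6],[36,0],[40,20],[41,6],[42,0]]
[[14,4],[15,6],[36,0],[40,20],[41,6],[42,0]]
[[14,4],[15,6],[36,0],[40,20],[41,6],[42,0]]
[[6,4],[15,6],[36,0],[40,20],[41,6],[42,0]]
[[6,4],[15,6],[35,17],[40,20],[41,6],[42,0]]
[[6,4],[15,6],[35,17],[40,20],[41,6],[42,0]]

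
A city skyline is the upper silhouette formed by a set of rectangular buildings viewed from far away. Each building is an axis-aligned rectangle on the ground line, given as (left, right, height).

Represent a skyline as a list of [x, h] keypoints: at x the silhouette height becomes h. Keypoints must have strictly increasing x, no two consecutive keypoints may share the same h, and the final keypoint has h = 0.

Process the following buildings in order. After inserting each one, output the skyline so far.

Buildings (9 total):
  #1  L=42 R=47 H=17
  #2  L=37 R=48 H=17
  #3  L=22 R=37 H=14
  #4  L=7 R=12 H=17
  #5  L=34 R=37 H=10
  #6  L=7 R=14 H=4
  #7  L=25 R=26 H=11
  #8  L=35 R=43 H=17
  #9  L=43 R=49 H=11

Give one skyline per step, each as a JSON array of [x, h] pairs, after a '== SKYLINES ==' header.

== SKYLINES ==
[[42,17],[47,0]]
[[37,17],[48,0]]
[[22,14],[37,17],[48,0]]
[[7,17],[12,0],[22,14],[37,17],[48,0]]
[[7,17],[12,0],[22,14],[37,17],[48,0]]
[[7,17],[12,4],[14,0],[22,14],[37,17],[48,0]]
[[7,17],[12,4],[14,0],[22,14],[37,17],[48,0]]
[[7,17],[12,4],[14,0],[22,14],[35,17],[48,0]]
[[7,17],[12,4],[14,0],[22,14],[35,17],[48,11],[49,0]]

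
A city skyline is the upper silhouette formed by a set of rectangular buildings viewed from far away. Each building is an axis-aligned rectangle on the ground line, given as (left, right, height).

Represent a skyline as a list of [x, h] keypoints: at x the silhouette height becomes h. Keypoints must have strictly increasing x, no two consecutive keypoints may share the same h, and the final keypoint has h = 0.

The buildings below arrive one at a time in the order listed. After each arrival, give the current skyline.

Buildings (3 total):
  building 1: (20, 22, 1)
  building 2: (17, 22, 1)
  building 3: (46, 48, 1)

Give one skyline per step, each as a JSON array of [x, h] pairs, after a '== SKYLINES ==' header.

== SKYLINES ==
[[20,1],[22,0]]
[[17,1],[22,0]]
[[17,1],[22,0],[46,1],[48,0]]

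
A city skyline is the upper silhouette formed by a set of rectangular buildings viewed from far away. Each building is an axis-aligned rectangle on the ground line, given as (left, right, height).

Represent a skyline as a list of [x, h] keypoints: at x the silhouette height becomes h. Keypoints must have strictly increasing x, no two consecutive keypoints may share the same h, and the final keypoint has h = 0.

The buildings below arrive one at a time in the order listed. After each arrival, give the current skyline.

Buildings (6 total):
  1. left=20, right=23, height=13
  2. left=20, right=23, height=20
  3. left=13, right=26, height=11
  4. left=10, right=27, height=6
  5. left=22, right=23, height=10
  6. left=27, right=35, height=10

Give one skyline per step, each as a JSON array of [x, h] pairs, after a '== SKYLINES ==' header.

== SKYLINES ==
[[20,13],[23,0]]
[[20,20],[23,0]]
[[13,11],[20,20],[23,11],[26,0]]
[[10,6],[13,11],[20,20],[23,11],[26,6],[27,0]]
[[10,6],[13,11],[20,20],[23,11],[26,6],[27,0]]
[[10,6],[13,11],[20,20],[23,11],[26,6],[27,10],[35,0]]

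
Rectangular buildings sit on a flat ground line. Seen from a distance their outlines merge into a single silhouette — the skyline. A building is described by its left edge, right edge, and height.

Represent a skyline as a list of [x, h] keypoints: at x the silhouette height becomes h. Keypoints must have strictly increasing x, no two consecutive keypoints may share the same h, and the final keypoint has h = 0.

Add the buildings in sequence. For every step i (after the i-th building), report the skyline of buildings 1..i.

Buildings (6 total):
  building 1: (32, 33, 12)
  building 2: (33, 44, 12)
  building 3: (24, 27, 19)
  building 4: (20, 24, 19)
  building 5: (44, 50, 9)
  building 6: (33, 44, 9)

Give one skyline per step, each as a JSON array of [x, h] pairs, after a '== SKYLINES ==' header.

== SKYLINES ==
[[32,12],[33,0]]
[[32,12],[44,0]]
[[24,19],[27,0],[32,12],[44,0]]
[[20,19],[27,0],[32,12],[44,0]]
[[20,19],[27,0],[32,12],[44,9],[50,0]]
[[20,19],[27,0],[32,12],[44,9],[50,0]]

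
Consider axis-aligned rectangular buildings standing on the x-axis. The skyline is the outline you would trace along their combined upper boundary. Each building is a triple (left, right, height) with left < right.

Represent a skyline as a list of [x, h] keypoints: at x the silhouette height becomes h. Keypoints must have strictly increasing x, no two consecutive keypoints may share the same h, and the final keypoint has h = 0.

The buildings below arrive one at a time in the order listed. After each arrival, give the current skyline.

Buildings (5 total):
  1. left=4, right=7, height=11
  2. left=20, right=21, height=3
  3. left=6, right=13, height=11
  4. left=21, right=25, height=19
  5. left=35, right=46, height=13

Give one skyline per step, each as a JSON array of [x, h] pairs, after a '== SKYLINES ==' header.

== SKYLINES ==
[[4,11],[7,0]]
[[4,11],[7,0],[20,3],[21,0]]
[[4,11],[13,0],[20,3],[21,0]]
[[4,11],[13,0],[20,3],[21,19],[25,0]]
[[4,11],[13,0],[20,3],[21,19],[25,0],[35,13],[46,0]]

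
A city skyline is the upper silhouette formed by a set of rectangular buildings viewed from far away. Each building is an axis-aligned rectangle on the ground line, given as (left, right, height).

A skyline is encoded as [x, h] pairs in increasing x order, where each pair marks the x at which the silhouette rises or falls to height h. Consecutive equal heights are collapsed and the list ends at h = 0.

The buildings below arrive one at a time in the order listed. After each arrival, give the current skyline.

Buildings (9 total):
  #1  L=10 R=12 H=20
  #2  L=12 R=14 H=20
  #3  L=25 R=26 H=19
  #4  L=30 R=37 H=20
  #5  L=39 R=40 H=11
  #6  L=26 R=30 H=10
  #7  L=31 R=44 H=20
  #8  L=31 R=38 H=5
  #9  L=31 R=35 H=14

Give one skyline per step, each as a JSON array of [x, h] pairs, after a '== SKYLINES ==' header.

== SKYLINES ==
[[10,20],[12,0]]
[[10,20],[14,0]]
[[10,20],[14,0],[25,19],[26,0]]
[[10,20],[14,0],[25,19],[26,0],[30,20],[37,0]]
[[10,20],[14,0],[25,19],[26,0],[30,20],[37,0],[39,11],[40,0]]
[[10,20],[14,0],[25,19],[26,10],[30,20],[37,0],[39,11],[40,0]]
[[10,20],[14,0],[25,19],[26,10],[30,20],[44,0]]
[[10,20],[14,0],[25,19],[26,10],[30,20],[44,0]]
[[10,20],[14,0],[25,19],[26,10],[30,20],[44,0]]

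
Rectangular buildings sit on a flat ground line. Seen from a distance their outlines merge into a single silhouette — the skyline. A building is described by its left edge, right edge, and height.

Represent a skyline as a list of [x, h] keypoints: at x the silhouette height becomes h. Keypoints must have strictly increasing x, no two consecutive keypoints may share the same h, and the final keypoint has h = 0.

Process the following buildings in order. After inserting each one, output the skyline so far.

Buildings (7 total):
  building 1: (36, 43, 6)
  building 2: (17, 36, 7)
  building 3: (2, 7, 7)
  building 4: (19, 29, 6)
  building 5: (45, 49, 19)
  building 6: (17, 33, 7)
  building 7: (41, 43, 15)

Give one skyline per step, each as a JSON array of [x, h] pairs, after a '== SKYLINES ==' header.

== SKYLINES ==
[[36,6],[43,0]]
[[17,7],[36,6],[43,0]]
[[2,7],[7,0],[17,7],[36,6],[43,0]]
[[2,7],[7,0],[17,7],[36,6],[43,0]]
[[2,7],[7,0],[17,7],[36,6],[43,0],[45,19],[49,0]]
[[2,7],[7,0],[17,7],[36,6],[43,0],[45,19],[49,0]]
[[2,7],[7,0],[17,7],[36,6],[41,15],[43,0],[45,19],[49,0]]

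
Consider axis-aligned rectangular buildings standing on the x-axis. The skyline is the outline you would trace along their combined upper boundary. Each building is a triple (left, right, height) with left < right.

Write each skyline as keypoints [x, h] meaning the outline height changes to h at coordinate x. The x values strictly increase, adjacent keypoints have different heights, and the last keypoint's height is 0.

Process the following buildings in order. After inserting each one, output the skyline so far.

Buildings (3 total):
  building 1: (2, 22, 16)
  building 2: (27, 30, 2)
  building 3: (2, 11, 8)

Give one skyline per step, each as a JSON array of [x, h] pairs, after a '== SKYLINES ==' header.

== SKYLINES ==
[[2,16],[22,0]]
[[2,16],[22,0],[27,2],[30,0]]
[[2,16],[22,0],[27,2],[30,0]]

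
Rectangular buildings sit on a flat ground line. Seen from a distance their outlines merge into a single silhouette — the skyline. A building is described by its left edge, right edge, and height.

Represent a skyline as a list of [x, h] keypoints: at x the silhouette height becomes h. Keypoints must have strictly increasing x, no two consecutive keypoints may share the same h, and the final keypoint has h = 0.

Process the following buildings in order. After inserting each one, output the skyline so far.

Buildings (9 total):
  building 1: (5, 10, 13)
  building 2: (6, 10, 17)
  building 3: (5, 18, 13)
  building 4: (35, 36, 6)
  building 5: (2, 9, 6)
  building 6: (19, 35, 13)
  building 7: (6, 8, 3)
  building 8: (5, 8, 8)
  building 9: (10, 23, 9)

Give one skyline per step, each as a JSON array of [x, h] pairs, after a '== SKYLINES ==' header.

== SKYLINES ==
[[5,13],[10,0]]
[[5,13],[6,17],[10,0]]
[[5,13],[6,17],[10,13],[18,0]]
[[5,13],[6,17],[10,13],[18,0],[35,6],[36,0]]
[[2,6],[5,13],[6,17],[10,13],[18,0],[35,6],[36,0]]
[[2,6],[5,13],[6,17],[10,13],[18,0],[19,13],[35,6],[36,0]]
[[2,6],[5,13],[6,17],[10,13],[18,0],[19,13],[35,6],[36,0]]
[[2,6],[5,13],[6,17],[10,13],[18,0],[19,13],[35,6],[36,0]]
[[2,6],[5,13],[6,17],[10,13],[18,9],[19,13],[35,6],[36,0]]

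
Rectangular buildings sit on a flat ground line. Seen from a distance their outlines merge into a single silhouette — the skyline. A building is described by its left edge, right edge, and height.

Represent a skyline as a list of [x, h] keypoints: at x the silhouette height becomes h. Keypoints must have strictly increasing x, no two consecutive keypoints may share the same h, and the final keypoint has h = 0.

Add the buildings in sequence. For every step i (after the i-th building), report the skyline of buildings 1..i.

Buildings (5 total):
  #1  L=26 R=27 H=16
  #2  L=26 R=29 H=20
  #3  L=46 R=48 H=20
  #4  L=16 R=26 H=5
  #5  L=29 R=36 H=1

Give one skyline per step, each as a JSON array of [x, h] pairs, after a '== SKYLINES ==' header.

== SKYLINES ==
[[26,16],[27,0]]
[[26,20],[29,0]]
[[26,20],[29,0],[46,20],[48,0]]
[[16,5],[26,20],[29,0],[46,20],[48,0]]
[[16,5],[26,20],[29,1],[36,0],[46,20],[48,0]]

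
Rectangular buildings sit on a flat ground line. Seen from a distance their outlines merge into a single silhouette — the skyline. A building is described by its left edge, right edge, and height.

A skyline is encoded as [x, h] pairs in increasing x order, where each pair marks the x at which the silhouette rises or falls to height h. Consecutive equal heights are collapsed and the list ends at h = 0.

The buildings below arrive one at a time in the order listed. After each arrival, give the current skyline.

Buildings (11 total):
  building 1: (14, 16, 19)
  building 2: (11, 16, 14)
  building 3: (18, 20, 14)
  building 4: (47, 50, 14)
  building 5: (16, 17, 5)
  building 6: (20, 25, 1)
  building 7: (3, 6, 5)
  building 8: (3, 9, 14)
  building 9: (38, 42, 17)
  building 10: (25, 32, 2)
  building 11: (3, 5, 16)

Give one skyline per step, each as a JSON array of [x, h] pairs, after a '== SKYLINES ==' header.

== SKYLINES ==
[[14,19],[16,0]]
[[11,14],[14,19],[16,0]]
[[11,14],[14,19],[16,0],[18,14],[20,0]]
[[11,14],[14,19],[16,0],[18,14],[20,0],[47,14],[50,0]]
[[11,14],[14,19],[16,5],[17,0],[18,14],[20,0],[47,14],[50,0]]
[[11,14],[14,19],[16,5],[17,0],[18,14],[20,1],[25,0],[47,14],[50,0]]
[[3,5],[6,0],[11,14],[14,19],[16,5],[17,0],[18,14],[20,1],[25,0],[47,14],[50,0]]
[[3,14],[9,0],[11,14],[14,19],[16,5],[17,0],[18,14],[20,1],[25,0],[47,14],[50,0]]
[[3,14],[9,0],[11,14],[14,19],[16,5],[17,0],[18,14],[20,1],[25,0],[38,17],[42,0],[47,14],[50,0]]
[[3,14],[9,0],[11,14],[14,19],[16,5],[17,0],[18,14],[20,1],[25,2],[32,0],[38,17],[42,0],[47,14],[50,0]]
[[3,16],[5,14],[9,0],[11,14],[14,19],[16,5],[17,0],[18,14],[20,1],[25,2],[32,0],[38,17],[42,0],[47,14],[50,0]]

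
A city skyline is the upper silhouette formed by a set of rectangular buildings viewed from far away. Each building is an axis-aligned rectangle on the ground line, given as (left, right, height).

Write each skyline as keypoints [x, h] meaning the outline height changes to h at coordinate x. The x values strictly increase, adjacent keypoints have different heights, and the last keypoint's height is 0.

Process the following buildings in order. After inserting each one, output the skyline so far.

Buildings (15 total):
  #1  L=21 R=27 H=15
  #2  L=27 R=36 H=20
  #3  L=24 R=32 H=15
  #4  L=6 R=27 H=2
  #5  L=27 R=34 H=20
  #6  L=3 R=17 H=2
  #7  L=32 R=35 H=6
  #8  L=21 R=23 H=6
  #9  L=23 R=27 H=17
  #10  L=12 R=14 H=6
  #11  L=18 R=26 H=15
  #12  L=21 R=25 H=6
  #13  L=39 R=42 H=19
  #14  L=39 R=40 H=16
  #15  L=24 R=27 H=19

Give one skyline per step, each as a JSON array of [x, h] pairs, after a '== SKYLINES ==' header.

== SKYLINES ==
[[21,15],[27,0]]
[[21,15],[27,20],[36,0]]
[[21,15],[27,20],[36,0]]
[[6,2],[21,15],[27,20],[36,0]]
[[6,2],[21,15],[27,20],[36,0]]
[[3,2],[21,15],[27,20],[36,0]]
[[3,2],[21,15],[27,20],[36,0]]
[[3,2],[21,15],[27,20],[36,0]]
[[3,2],[21,15],[23,17],[27,20],[36,0]]
[[3,2],[12,6],[14,2],[21,15],[23,17],[27,20],[36,0]]
[[3,2],[12,6],[14,2],[18,15],[23,17],[27,20],[36,0]]
[[3,2],[12,6],[14,2],[18,15],[23,17],[27,20],[36,0]]
[[3,2],[12,6],[14,2],[18,15],[23,17],[27,20],[36,0],[39,19],[42,0]]
[[3,2],[12,6],[14,2],[18,15],[23,17],[27,20],[36,0],[39,19],[42,0]]
[[3,2],[12,6],[14,2],[18,15],[23,17],[24,19],[27,20],[36,0],[39,19],[42,0]]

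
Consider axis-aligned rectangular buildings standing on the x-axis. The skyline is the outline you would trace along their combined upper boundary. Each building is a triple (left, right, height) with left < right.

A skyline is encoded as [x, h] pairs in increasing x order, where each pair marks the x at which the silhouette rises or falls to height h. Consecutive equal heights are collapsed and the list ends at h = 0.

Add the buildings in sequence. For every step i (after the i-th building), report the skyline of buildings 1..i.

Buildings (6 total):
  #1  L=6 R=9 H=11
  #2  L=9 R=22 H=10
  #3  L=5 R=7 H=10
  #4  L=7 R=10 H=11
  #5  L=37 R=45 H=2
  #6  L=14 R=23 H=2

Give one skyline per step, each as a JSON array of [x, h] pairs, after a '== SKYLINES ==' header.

== SKYLINES ==
[[6,11],[9,0]]
[[6,11],[9,10],[22,0]]
[[5,10],[6,11],[9,10],[22,0]]
[[5,10],[6,11],[10,10],[22,0]]
[[5,10],[6,11],[10,10],[22,0],[37,2],[45,0]]
[[5,10],[6,11],[10,10],[22,2],[23,0],[37,2],[45,0]]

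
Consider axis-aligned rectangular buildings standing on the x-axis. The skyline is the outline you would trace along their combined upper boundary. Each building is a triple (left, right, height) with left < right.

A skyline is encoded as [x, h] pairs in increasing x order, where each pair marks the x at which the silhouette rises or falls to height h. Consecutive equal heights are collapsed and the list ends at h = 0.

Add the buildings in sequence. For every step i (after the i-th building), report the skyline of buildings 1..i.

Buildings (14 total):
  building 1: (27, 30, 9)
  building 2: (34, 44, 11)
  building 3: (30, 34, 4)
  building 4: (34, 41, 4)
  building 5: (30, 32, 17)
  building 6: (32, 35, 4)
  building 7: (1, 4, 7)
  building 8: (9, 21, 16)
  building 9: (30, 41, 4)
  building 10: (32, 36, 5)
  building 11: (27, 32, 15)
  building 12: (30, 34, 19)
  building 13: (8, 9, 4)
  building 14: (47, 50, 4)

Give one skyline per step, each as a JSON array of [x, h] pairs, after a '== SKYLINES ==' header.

== SKYLINES ==
[[27,9],[30,0]]
[[27,9],[30,0],[34,11],[44,0]]
[[27,9],[30,4],[34,11],[44,0]]
[[27,9],[30,4],[34,11],[44,0]]
[[27,9],[30,17],[32,4],[34,11],[44,0]]
[[27,9],[30,17],[32,4],[34,11],[44,0]]
[[1,7],[4,0],[27,9],[30,17],[32,4],[34,11],[44,0]]
[[1,7],[4,0],[9,16],[21,0],[27,9],[30,17],[32,4],[34,11],[44,0]]
[[1,7],[4,0],[9,16],[21,0],[27,9],[30,17],[32,4],[34,11],[44,0]]
[[1,7],[4,0],[9,16],[21,0],[27,9],[30,17],[32,5],[34,11],[44,0]]
[[1,7],[4,0],[9,16],[21,0],[27,15],[30,17],[32,5],[34,11],[44,0]]
[[1,7],[4,0],[9,16],[21,0],[27,15],[30,19],[34,11],[44,0]]
[[1,7],[4,0],[8,4],[9,16],[21,0],[27,15],[30,19],[34,11],[44,0]]
[[1,7],[4,0],[8,4],[9,16],[21,0],[27,15],[30,19],[34,11],[44,0],[47,4],[50,0]]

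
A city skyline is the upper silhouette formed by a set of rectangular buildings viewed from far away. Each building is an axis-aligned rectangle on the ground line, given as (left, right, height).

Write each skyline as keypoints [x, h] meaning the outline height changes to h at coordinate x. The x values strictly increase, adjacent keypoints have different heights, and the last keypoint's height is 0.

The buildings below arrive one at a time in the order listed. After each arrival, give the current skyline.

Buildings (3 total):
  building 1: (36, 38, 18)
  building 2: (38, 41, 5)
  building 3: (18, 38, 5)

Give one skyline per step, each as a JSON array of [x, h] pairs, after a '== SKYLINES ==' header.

== SKYLINES ==
[[36,18],[38,0]]
[[36,18],[38,5],[41,0]]
[[18,5],[36,18],[38,5],[41,0]]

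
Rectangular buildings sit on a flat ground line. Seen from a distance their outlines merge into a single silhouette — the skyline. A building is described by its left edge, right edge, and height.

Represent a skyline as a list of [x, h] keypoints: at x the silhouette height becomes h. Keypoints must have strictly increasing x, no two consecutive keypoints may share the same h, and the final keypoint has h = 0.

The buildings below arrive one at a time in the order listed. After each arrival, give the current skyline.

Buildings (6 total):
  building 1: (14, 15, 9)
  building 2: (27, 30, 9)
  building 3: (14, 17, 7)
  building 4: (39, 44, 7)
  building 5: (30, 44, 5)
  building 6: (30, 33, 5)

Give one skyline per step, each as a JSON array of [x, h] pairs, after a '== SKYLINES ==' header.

== SKYLINES ==
[[14,9],[15,0]]
[[14,9],[15,0],[27,9],[30,0]]
[[14,9],[15,7],[17,0],[27,9],[30,0]]
[[14,9],[15,7],[17,0],[27,9],[30,0],[39,7],[44,0]]
[[14,9],[15,7],[17,0],[27,9],[30,5],[39,7],[44,0]]
[[14,9],[15,7],[17,0],[27,9],[30,5],[39,7],[44,0]]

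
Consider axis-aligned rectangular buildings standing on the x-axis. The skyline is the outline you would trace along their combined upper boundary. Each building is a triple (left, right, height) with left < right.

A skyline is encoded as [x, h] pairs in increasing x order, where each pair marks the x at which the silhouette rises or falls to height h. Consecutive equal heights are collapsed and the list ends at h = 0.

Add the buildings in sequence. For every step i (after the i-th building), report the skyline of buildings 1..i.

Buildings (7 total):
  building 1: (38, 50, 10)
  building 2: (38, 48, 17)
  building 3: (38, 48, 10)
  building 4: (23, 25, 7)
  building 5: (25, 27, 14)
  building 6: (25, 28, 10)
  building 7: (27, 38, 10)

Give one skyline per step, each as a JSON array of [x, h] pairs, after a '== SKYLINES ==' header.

== SKYLINES ==
[[38,10],[50,0]]
[[38,17],[48,10],[50,0]]
[[38,17],[48,10],[50,0]]
[[23,7],[25,0],[38,17],[48,10],[50,0]]
[[23,7],[25,14],[27,0],[38,17],[48,10],[50,0]]
[[23,7],[25,14],[27,10],[28,0],[38,17],[48,10],[50,0]]
[[23,7],[25,14],[27,10],[38,17],[48,10],[50,0]]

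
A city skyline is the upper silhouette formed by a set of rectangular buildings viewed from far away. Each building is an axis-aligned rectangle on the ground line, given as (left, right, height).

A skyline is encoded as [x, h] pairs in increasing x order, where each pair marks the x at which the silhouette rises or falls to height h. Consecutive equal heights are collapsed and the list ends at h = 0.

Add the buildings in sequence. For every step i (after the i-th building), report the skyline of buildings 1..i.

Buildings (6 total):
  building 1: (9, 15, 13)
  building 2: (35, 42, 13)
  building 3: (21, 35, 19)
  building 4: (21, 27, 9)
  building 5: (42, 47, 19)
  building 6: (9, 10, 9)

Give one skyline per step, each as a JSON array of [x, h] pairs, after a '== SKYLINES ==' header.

== SKYLINES ==
[[9,13],[15,0]]
[[9,13],[15,0],[35,13],[42,0]]
[[9,13],[15,0],[21,19],[35,13],[42,0]]
[[9,13],[15,0],[21,19],[35,13],[42,0]]
[[9,13],[15,0],[21,19],[35,13],[42,19],[47,0]]
[[9,13],[15,0],[21,19],[35,13],[42,19],[47,0]]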